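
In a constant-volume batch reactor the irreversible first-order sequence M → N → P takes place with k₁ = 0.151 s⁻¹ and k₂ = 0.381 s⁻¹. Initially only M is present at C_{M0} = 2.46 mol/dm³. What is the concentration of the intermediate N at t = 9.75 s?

For first-order series with pure M initially, C_N(t) = k₁C_{M0}/(k₂−k₁)·(e^(−k₁t) − e^(−k₂t)).
e^(−k₁t) = e^(−0.151×9.75) = e^(−1.472) = 0.2294; e^(−k₂t) = e^(−3.715) = 0.02436.
C_N = 0.151×2.46/(0.381−0.151) × (0.2294−0.02436) = 1.615×0.2050 = 0.3312 mol/dm³.

0.331 mol/dm³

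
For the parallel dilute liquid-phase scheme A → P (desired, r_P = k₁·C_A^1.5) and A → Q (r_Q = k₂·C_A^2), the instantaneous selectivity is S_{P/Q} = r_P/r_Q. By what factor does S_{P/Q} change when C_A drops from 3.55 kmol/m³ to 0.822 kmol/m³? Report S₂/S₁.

2.08

S_{P/Q} = (k₁/k₂)·C_A^-0.5, so S₂/S₁ = (C_{A,2}/C_{A,1})^-0.5.
= (0.822/3.55)^(-0.5) = (0.2315)^(-0.5) = 2.08.
Selectivity toward P rises as C_A falls — low-concentration operation is favoured.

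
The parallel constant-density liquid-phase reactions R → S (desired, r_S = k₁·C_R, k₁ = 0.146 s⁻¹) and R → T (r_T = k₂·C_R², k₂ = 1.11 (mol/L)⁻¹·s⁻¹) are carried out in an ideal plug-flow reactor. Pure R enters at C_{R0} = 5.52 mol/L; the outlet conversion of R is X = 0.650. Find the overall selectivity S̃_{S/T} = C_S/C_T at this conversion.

C_R = C_{R0}(1−X) = 1.932 mol/L.
Along a PFR/batch, dC_S/dC_R = −r_S/(r_S+r_T) = −k₁/(k₁+k₂·C_R).
Integrating from C_{R0} to C_R: C_S = (0.146/1.11)·ln[(0.146+1.11·5.52)/(0.146+1.11·1.93)] = 0.1315·ln(6.273/2.291) = 0.1325 mol/L.
C_T = (C_{R0}−C_R)−C_S = 3.455 mol/L; S̃_{S/T} = 0.1325/3.455 = 0.0384.

0.0384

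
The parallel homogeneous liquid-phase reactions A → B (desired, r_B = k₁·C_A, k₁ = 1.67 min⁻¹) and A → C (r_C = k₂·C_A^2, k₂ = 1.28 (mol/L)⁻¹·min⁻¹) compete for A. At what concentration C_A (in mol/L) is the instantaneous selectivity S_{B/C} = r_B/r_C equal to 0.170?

7.67 mol/L

S_{B/C} = (k₁/k₂)·C_A⁻¹ ⇒ C_A = (S·k₂/k₁)^(-1).
= (0.170×1.28/1.67)^(-1) = (0.1303)^(-1) = 7.67 mol/L.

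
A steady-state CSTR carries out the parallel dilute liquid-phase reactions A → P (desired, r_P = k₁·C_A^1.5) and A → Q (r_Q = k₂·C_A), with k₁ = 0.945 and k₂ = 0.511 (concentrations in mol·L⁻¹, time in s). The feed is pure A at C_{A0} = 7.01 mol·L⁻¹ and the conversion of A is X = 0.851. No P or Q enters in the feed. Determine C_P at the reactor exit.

Exit C_A = C_{A0}(1−X) = 7.01×0.149 = 1.044 mol·L⁻¹.
A CSTR operates uniformly at the exit composition, giving r_P = 1.009 and r_Q = 0.5337 (each k·C_A^n at C_A = 1.044).
Fraction of consumed A going to P: r_P/(r_P+r_Q) = 0.6540.
C_P = 0.6540·C_{A0}·X = 0.6540×7.01×0.851 = 3.90 mol·L⁻¹.

3.90 mol·L⁻¹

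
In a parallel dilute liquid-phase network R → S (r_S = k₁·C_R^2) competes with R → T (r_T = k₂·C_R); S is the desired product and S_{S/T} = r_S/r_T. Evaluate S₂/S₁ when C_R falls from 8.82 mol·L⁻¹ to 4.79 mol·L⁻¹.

S_{S/T} = (k₁/k₂)·C_R, so S₂/S₁ = (C_{R,2}/C_{R,1}).
= 4.79/8.82 = 0.543.
Selectivity toward S falls as C_R falls — high-concentration operation is favoured.

0.543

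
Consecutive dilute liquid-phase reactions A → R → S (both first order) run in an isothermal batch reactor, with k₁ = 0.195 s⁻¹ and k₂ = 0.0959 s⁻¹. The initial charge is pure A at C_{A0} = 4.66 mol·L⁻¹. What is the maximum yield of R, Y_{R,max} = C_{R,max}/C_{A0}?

For a first-order series the maximum intermediate yield is C_{R,max}/C_{A0} = (k₁/k₂)^[k₂/(k₂−k₁)].
= (0.195/0.0959)^(0.0959/(0.0959−0.195)) = (2.033)^(-0.9677) = 0.5032.

0.503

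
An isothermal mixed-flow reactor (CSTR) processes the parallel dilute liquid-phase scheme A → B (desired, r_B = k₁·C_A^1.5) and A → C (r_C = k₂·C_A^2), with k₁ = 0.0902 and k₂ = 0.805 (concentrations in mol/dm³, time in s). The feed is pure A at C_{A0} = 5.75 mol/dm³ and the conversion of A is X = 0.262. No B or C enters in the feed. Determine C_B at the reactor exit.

0.0777 mol/dm³

Exit C_A = C_{A0}(1−X) = 5.75×0.738 = 4.244 mol/dm³.
In a CSTR the entire volume is at exit conditions, so r_B = 0.0902×4.244^1.5 = 0.7885 and r_C = 0.805×4.244^2 = 14.50.
Fraction of consumed A going to B: r_B/(r_B+r_C) = 0.05159.
C_B = 0.05159·C_{A0}·X = 0.05159×5.75×0.262 = 0.0777 mol/dm³.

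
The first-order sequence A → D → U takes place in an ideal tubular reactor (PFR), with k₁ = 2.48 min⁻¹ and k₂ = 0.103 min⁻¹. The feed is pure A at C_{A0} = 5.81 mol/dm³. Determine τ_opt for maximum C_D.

Setting dC_D/dτ = 0 gives τ_opt = ln(k₂/k₁)/(k₂−k₁).
= ln(0.103/2.48)/(0.103−2.48) = ln(0.04153)/-2.377 = -3.181/-2.377 = 1.34 min.

1.34 min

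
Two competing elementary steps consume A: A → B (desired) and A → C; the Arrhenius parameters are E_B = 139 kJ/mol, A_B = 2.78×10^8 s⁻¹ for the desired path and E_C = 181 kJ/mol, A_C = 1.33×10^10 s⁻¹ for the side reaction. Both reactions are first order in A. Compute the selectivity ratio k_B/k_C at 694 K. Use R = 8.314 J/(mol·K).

30.3

Since both paths have the same order in A, the concentration cancels and S_{B/C} = k_B/k_C = (A_B/A_C)·exp[(E_C−E_B)/(RT)].
(E_C−E_B)/(RT) = (181−139)×10³/(8.314×694) = 42000/5770 = 7.279.
k_B/k_C = (2.78×10^8/1.33×10^10)·exp(7.279) = 0.02090 × 1450 = 30.3.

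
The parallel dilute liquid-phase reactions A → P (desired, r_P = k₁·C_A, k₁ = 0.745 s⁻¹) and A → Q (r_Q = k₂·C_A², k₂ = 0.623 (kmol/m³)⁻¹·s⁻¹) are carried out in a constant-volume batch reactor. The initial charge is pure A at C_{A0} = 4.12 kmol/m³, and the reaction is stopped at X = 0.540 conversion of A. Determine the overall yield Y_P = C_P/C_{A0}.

C_A = C_{A0}(1−X) = 1.895 kmol/m³.
Along a PFR/batch, dC_P/dC_A = −r_P/(r_P+r_Q) = −k₁/(k₁+k₂·C_A).
Integrating from C_{A0} to C_A: C_P = (0.745/0.623)·ln[(0.745+0.623·4.12)/(0.745+0.623·1.90)] = 1.196·ln(3.312/1.926) = 0.6484 kmol/m³.
Y_P = C_P/C_{A0} = 0.6484/4.12 = 0.157.

0.157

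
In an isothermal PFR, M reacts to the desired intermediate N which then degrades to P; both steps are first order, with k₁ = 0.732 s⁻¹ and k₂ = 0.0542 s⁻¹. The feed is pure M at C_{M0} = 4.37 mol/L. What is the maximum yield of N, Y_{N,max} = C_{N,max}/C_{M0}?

0.812

Evaluating C_N at τ_opt = ln(k₂/k₁)/(k₂−k₁) gives C_{N,max}/C_{M0} = (k₁/k₂)^[k₂/(k₂−k₁)].
= (0.732/0.0542)^(0.0542/(0.0542−0.732)) = (13.51)^(-0.07996) = 0.8121.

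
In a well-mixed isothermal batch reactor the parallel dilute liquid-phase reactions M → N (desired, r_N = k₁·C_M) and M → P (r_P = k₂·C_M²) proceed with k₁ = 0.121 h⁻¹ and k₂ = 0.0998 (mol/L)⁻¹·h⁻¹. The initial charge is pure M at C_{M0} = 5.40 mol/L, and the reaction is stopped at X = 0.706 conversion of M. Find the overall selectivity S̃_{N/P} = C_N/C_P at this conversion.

0.376

C_M = C_{M0}(1−X) = 1.588 mol/L.
Along a PFR/batch, dC_N/dC_M = −r_N/(r_N+r_P) = −k₁/(k₁+k₂·C_M).
Integrating from C_{M0} to C_M: C_N = (0.121/0.0998)·ln[(0.121+0.0998·5.40)/(0.121+0.0998·1.59)] = 1.212·ln(0.6599/0.2794) = 1.042 mol/L.
C_P = (C_{M0}−C_M)−C_N = 2.771 mol/L; S̃_{N/P} = 1.042/2.771 = 0.376.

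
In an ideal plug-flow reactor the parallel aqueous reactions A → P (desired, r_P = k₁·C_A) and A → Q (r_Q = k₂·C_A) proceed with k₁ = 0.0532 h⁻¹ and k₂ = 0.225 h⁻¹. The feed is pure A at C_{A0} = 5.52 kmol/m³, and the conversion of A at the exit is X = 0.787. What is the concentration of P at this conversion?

0.831 kmol/m³

C_A = C_{A0}(1−X) = 1.176 kmol/m³.
Both paths are first order in A, so the instantaneous fraction to P is constant: dC_P/d(−C_A) = k₁/(k₁+k₂) = 0.1912.
C_P = 0.1912·(C_{A0}−C_A) = 0.1912×4.344 = 0.831 kmol/m³.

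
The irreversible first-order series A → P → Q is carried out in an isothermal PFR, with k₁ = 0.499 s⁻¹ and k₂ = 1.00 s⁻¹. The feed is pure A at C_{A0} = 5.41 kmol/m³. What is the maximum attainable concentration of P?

1.35 kmol/m³

For a first-order series the maximum intermediate yield is C_{P,max}/C_{A0} = (k₁/k₂)^[k₂/(k₂−k₁)].
= (0.499/1.00)^(1.00/(1.00−0.499)) = (0.4990)^(1.996) = 0.2497.
C_{P,max} = 0.2497×5.41 = 1.35 kmol/m³.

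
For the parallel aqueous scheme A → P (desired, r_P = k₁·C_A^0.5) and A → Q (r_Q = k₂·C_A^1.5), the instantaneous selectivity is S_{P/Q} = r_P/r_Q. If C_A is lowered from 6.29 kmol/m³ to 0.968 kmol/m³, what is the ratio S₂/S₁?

6.50

S_{P/Q} = (k₁/k₂)·C_A⁻¹, so S₂/S₁ = (C_{A,2}/C_{A,1})⁻¹.
= 6.29/0.968 = 6.50.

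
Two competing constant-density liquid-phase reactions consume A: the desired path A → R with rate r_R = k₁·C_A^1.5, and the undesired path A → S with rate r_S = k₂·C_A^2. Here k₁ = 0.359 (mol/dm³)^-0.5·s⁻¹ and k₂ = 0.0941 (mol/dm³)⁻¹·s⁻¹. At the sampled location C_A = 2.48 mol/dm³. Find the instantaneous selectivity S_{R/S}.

2.42

S_{R/S} = r_R/r_S = (k₁·C_A^1.5)/(k₂·C_A^2) = (k₁/k₂)·C_A^-0.5.
= (0.359×2.480^1.5) / (0.0941×2.480^2) = 1.402/0.5788 = 2.42.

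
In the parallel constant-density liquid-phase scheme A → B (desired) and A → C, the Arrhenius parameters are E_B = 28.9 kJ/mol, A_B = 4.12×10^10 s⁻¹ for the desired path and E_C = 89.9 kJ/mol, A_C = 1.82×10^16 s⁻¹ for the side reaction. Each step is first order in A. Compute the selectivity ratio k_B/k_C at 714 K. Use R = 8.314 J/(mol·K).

k_B/k_C = (A_B/A_C)·exp[−(E_B−E_C)/(RT)] = (A_B/A_C)·exp[(E_C−E_B)/(RT)].
(E_C−E_B)/(RT) = (89.9−28.9)×10³/(8.314×714) = 61000/5936 = 10.28.
k_B/k_C = (4.12×10^10/1.82×10^16)·exp(10.28) = 2.264×10^-6 × 29026 = 0.0657.

0.0657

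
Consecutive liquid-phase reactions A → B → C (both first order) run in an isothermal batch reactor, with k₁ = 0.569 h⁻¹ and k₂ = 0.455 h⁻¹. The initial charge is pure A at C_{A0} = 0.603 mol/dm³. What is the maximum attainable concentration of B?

0.247 mol/dm³

For a first-order series the maximum intermediate yield is C_{B,max}/C_{A0} = (k₁/k₂)^[k₂/(k₂−k₁)].
= (0.569/0.455)^(0.455/(0.455−0.569)) = (1.251)^(-3.991) = 0.4097.
C_{B,max} = 0.4097×0.603 = 0.247 mol/dm³.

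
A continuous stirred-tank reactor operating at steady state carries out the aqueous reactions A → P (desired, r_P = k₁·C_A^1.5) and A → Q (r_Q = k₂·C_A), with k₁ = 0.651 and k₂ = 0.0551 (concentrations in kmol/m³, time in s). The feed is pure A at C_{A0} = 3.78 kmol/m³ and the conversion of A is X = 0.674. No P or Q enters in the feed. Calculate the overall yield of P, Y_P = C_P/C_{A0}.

Exit C_A = C_{A0}(1−X) = 3.78×0.326 = 1.232 kmol/m³.
In a CSTR the entire volume is at exit conditions, so r_P = 0.651×1.232^1.5 = 0.8905 and r_Q = 0.0551×1.232 = 0.06790.
Fraction of consumed A going to P: r_P/(r_P+r_Q) = 0.9292.
C_P = 0.9292·C_{A0}·X = 0.9292×3.78×0.674 = 2.37 kmol/m³; Y_P = C_P/C_{A0} = 0.626.

0.626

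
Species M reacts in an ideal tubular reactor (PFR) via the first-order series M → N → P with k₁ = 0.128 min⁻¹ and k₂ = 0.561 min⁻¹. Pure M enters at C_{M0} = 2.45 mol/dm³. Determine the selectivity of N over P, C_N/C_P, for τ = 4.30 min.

For first-order series with pure M initially, C_N(τ) = k₁C_{M0}/(k₂−k₁)·(e^(−k₁τ) − e^(−k₂τ)).
e^(−k₁τ) = e^(−0.128×4.30) = e^(−0.5504) = 0.5767; e^(−k₂τ) = e^(−2.412) = 0.08961.
C_N = 0.128×2.45/(0.561−0.128) × (0.5767−0.08961) = 0.7242×0.4871 = 0.3528 mol/dm³.
C_M = C_{M0}e^(−k₁τ) = 1.413 mol/dm³, so C_P = C_{M0}−C_M−C_N = 0.6842 mol/dm³; C_N/C_P = 0.516.

0.516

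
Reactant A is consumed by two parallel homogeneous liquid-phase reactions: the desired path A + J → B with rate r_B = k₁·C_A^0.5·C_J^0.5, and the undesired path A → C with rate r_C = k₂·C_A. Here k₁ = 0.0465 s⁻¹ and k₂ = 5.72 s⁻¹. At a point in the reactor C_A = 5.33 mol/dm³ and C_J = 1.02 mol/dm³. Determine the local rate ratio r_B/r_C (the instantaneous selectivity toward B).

S_{B/C} = r_B/r_C = (k₁·C_A^0.5·C_J^0.5)/(k₂·C_A) = (k₁/k₂)·C_A^-0.5·C_J^0.5.
= (0.0465×5.330^0.5×1.020^0.5) / (5.72×5.330) = 0.1084/30.49 = 0.00356.

0.00356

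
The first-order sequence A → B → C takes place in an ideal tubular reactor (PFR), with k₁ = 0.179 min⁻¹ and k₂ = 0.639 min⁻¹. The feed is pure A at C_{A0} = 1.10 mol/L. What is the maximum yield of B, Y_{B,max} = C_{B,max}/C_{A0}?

0.171

At the optimum, C_{B,max}/C_{A0} = (k₁/k₂)^[k₂/(k₂−k₁)].
= (0.179/0.639)^(0.639/(0.639−0.179)) = (0.2801)^(1.389) = 0.1707.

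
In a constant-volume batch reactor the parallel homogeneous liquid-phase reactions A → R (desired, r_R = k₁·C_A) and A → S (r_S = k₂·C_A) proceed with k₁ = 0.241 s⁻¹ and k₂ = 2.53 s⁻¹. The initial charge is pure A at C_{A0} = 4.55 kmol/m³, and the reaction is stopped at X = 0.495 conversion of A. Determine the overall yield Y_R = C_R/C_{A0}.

0.0431

C_A = C_{A0}(1−X) = 2.298 kmol/m³.
Both paths are first order in A, so the instantaneous fraction to R is constant: dC_R/d(−C_A) = k₁/(k₁+k₂) = 0.08697.
C_R = 0.08697·(C_{A0}−C_A) = 0.08697×2.252 = 0.196 kmol/m³.
Y_R = C_R/C_{A0} = 0.1959/4.55 = 0.0431.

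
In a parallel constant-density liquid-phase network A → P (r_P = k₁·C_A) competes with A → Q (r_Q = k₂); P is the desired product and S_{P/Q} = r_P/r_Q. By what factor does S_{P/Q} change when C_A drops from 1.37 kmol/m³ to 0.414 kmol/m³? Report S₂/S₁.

0.302

S_{P/Q} = (k₁/k₂)·C_A, so S₂/S₁ = (C_{A,2}/C_{A,1}).
= 0.414/1.37 = 0.302.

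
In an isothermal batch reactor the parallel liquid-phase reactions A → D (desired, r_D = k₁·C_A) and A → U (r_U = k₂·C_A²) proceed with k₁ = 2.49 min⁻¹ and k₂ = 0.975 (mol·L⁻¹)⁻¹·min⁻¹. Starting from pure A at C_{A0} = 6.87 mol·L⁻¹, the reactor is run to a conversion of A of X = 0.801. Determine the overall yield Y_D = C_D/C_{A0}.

C_A = C_{A0}(1−X) = 1.367 mol·L⁻¹.
Along a PFR/batch, dC_D/dC_A = −r_D/(r_D+r_U) = −k₁/(k₁+k₂·C_A).
Integrating from C_{A0} to C_A: C_D = (2.49/0.975)·ln[(2.49+0.975·6.87)/(2.49+0.975·1.37)] = 2.554·ln(9.188/3.823) = 2.239 mol·L⁻¹.
Y_D = C_D/C_{A0} = 2.239/6.87 = 0.326.

0.326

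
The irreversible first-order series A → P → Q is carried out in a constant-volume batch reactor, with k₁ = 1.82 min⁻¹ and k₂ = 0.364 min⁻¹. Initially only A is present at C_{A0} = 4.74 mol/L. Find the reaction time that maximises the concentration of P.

The intermediate peaks when r₁ = r₂, i.e. k₁e^(−k₁t) = k₂e^(−k₂t), giving t_opt = ln(k₂/k₁)/(k₂−k₁).
= ln(0.364/1.82)/(0.364−1.82) = ln(0.2000)/-1.456 = -1.609/-1.456 = 1.11 min.

1.11 min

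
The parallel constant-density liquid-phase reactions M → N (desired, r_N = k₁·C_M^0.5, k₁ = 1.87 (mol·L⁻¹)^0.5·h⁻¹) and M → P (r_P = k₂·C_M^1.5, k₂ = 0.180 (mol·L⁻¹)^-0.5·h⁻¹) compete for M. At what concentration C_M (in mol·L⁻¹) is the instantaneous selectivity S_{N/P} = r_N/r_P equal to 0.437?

S_{N/P} = (k₁/k₂)·C_M⁻¹ ⇒ C_M = (S·k₂/k₁)^(-1).
= (0.437×0.180/1.87)^(-1) = (0.04206)^(-1) = 23.8 mol·L⁻¹.

23.8 mol·L⁻¹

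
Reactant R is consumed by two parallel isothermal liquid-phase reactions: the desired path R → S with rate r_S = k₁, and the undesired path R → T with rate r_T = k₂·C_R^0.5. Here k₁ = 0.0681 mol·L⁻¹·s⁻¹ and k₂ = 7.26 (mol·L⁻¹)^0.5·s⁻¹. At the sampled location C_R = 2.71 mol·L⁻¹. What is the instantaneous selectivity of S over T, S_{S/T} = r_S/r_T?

S_{S/T} = r_S/r_T = (k₁)/(k₂·C_R^0.5) = (k₁/k₂)·C_R^-0.5.
= (0.0681) / (7.26×2.710^0.5) = 0.06810/11.95 = 0.00570.
The undesired path is higher order in R, so low C_R (CSTR or dilute feed) favours S.

0.00570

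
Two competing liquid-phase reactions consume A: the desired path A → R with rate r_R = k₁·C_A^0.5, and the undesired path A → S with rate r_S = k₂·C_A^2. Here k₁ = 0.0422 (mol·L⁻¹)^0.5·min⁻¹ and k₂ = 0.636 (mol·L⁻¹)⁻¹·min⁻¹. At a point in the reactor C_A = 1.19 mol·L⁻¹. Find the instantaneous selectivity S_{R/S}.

0.0511

S_{R/S} = r_R/r_S = (k₁·C_A^0.5)/(k₂·C_A^2) = (k₁/k₂)·C_A^-1.5.
= (0.0422×1.190^0.5) / (0.636×1.190^2) = 0.04603/0.9006 = 0.0511.
The undesired path is higher order in A, so low C_A (CSTR or dilute feed) favours R.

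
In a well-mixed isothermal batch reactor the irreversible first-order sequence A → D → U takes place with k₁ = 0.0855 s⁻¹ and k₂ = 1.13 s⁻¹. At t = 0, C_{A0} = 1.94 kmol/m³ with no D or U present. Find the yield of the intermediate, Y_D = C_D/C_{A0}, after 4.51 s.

0.0552

Solving the coupled first-order balances gives C_D(t) = [k₁/(k₂−k₁)]·C_{A0}·(e^(−k₁t) − e^(−k₂t)).
e^(−k₁t) = e^(−0.0855×4.51) = e^(−0.3856) = 0.6800; e^(−k₂t) = e^(−5.096) = 0.006119.
C_D = 0.0855×1.94/(1.13−0.0855) × (0.6800−0.006119) = 0.1588×0.6739 = 0.1070 kmol/m³.
Y_D = C_D/C_{A0} = 0.1070/1.94 = 0.0552.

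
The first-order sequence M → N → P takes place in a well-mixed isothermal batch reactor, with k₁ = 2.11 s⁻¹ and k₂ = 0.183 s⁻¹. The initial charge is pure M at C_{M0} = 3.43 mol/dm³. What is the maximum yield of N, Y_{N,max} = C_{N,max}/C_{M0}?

At the optimum, C_{N,max}/C_{M0} = (k₁/k₂)^[k₂/(k₂−k₁)].
= (2.11/0.183)^(0.183/(0.183−2.11)) = (11.53)^(-0.09497) = 0.7928.

0.793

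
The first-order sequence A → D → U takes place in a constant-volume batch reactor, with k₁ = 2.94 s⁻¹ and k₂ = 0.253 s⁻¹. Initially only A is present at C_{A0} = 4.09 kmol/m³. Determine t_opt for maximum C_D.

0.913 s

For first-order series the maximum of C_D occurs at t_opt = ln(k₂/k₁)/(k₂−k₁).
= ln(0.253/2.94)/(0.253−2.94) = ln(0.08605)/-2.687 = -2.453/-2.687 = 0.913 s.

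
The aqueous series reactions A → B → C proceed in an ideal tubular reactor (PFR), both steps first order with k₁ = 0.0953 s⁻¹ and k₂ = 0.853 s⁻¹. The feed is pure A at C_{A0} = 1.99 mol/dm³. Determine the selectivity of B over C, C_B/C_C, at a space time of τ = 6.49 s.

0.171

Solving the coupled first-order balances gives C_B(τ) = [k₁/(k₂−k₁)]·C_{A0}·(e^(−k₁τ) − e^(−k₂τ)).
e^(−k₁τ) = e^(−0.0953×6.49) = e^(−0.6185) = 0.5388; e^(−k₂τ) = e^(−5.536) = 0.003942.
C_B = 0.0953×1.99/(0.853−0.0953) × (0.5388−0.003942) = 0.2503×0.5348 = 0.1339 mol/dm³.
C_A = C_{A0}e^(−k₁τ) = 1.072 mol/dm³, so C_C = C_{A0}−C_A−C_B = 0.7840 mol/dm³; C_B/C_C = 0.171.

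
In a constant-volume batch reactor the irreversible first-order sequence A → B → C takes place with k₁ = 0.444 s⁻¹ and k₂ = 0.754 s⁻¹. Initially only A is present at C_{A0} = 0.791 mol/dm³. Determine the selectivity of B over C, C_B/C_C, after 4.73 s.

For first-order series with pure A initially, C_B(t) = k₁C_{A0}/(k₂−k₁)·(e^(−k₁t) − e^(−k₂t)).
e^(−k₁t) = e^(−0.444×4.73) = e^(−2.100) = 0.1224; e^(−k₂t) = e^(−3.566) = 0.02826.
C_B = 0.444×0.791/(0.754−0.444) × (0.1224−0.02826) = 1.133×0.09418 = 0.1067 mol/dm³.
C_A = C_{A0}e^(−k₁t) = 0.09685 mol/dm³, so C_C = C_{A0}−C_A−C_B = 0.5874 mol/dm³; C_B/C_C = 0.182.

0.182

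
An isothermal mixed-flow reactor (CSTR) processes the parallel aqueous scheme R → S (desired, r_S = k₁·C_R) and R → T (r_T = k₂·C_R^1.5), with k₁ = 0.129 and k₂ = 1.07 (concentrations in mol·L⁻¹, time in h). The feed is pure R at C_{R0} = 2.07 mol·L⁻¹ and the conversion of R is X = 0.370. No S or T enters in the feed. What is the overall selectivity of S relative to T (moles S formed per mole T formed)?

0.106

Exit C_R = C_{R0}(1−X) = 2.07×0.630 = 1.304 mol·L⁻¹.
Rates in a CSTR are evaluated at the outlet concentration: r_S = 0.129×1.304 = 0.1682, r_T = 1.07×1.304^1.5 = 1.593.
Overall selectivity = C_S/C_T = r_Sτ/(r_Tτ) = r_S/r_T = 0.106.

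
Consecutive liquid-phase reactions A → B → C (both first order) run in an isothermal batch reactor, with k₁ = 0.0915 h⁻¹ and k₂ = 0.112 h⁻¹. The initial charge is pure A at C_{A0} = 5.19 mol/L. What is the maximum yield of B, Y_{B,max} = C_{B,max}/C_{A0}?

At the optimum, C_{B,max}/C_{A0} = (k₁/k₂)^[k₂/(k₂−k₁)].
= (0.0915/0.112)^(0.112/(0.112−0.0915)) = (0.8170)^(5.463) = 0.3314.

0.331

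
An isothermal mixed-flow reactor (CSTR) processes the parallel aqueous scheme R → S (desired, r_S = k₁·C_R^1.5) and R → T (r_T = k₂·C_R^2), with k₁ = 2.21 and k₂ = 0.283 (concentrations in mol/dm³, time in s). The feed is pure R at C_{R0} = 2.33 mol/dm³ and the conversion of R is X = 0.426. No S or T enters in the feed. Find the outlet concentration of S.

0.865 mol/dm³

Exit C_R = C_{R0}(1−X) = 2.33×0.574 = 1.337 mol/dm³.
A CSTR operates uniformly at the exit composition, giving r_S = 3.418 and r_T = 0.5062 (each k·C_R^n at C_R = 1.337).
Fraction of consumed R going to S: r_S/(r_S+r_T) = 0.8710.
C_S = 0.8710·C_{R0}·X = 0.8710×2.33×0.426 = 0.865 mol/dm³.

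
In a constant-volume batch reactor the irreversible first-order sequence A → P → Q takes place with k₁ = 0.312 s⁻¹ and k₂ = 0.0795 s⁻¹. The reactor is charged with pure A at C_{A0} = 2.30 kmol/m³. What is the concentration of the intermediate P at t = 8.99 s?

For first-order series with pure A initially, C_P(t) = k₁C_{A0}/(k₂−k₁)·(e^(−k₁t) − e^(−k₂t)).
e^(−k₁t) = e^(−0.312×8.99) = e^(−2.805) = 0.06051; e^(−k₂t) = e^(−0.7147) = 0.4893.
C_P = 0.312×2.30/(0.0795−0.312) × (0.06051−0.4893) = (-3.086)×(-0.4288) = 1.324 kmol/m³.

1.32 kmol/m³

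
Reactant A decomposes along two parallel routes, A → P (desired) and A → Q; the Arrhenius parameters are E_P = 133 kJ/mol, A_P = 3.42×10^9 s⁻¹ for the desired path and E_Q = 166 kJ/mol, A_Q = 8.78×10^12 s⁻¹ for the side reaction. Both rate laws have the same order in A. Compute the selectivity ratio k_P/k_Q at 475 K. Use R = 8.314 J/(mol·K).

1.66

Since both paths have the same order in A, the concentration cancels and S_{P/Q} = k_P/k_Q = (A_P/A_Q)·exp[(E_Q−E_P)/(RT)].
(E_Q−E_P)/(RT) = (166−133)×10³/(8.314×475) = 33000/3949 = 8.356.
k_P/k_Q = (3.42×10^9/8.78×10^12)·exp(8.356) = 3.895×10^-4 × 4257 = 1.66.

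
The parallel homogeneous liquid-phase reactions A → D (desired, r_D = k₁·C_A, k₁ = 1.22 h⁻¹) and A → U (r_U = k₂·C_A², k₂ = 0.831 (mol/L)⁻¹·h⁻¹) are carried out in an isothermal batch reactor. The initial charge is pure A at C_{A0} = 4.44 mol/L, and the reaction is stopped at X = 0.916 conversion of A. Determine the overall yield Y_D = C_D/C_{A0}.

C_A = C_{A0}(1−X) = 0.3730 mol/L.
Along a PFR/batch, dC_D/dC_A = −r_D/(r_D+r_U) = −k₁/(k₁+k₂·C_A).
Integrating from C_{A0} to C_A: C_D = (1.22/0.831)·ln[(1.22+0.831·4.44)/(1.22+0.831·0.373)] = 1.468·ln(4.910/1.530) = 1.712 mol/L.
Y_D = C_D/C_{A0} = 1.712/4.44 = 0.386.

0.386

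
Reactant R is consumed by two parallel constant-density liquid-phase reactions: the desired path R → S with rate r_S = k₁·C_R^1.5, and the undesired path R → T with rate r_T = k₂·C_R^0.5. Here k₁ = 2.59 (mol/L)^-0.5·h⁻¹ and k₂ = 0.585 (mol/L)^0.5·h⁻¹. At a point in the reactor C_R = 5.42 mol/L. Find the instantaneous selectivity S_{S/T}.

24.0

S_{S/T} = r_S/r_T = (k₁·C_R^1.5)/(k₂·C_R^0.5) = (k₁/k₂)·C_R.
= (2.59×5.420^1.5) / (0.585×5.420^0.5) = 32.68/1.362 = 24.0.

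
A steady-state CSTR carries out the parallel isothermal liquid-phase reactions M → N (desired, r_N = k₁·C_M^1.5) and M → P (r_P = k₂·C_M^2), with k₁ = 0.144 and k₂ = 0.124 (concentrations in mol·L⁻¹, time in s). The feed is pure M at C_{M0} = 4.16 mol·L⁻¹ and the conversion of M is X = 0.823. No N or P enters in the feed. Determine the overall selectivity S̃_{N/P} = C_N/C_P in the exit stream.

1.35

Exit C_M = C_{M0}(1−X) = 4.16×0.177 = 0.7363 mol·L⁻¹.
A CSTR operates uniformly at the exit composition, giving r_N = 0.09098 and r_P = 0.06723 (each k·C_M^n at C_M = 0.7363).
Overall selectivity = C_N/C_P = r_Nτ/(r_Pτ) = r_N/r_P = 1.35.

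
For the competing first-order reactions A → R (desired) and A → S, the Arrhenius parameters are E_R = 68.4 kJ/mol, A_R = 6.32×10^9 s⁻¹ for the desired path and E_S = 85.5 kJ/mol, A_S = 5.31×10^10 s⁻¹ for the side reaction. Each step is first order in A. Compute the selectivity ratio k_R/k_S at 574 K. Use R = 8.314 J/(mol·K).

4.28

Since both paths have the same order in A, the concentration cancels and S_{R/S} = k_R/k_S = (A_R/A_S)·exp[(E_S−E_R)/(RT)].
(E_S−E_R)/(RT) = (85.5−68.4)×10³/(8.314×574) = 17100/4772 = 3.583.
k_R/k_S = (6.32×10^9/5.31×10^10)·exp(3.583) = 0.1190 × 35.99 = 4.28.
Since E_R < E_S, lowering the temperature improves selectivity toward R.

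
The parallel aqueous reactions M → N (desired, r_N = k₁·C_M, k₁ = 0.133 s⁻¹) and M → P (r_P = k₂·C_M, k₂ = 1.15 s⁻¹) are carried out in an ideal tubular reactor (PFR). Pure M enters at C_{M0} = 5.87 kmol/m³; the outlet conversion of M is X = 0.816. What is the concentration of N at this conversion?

C_M = C_{M0}(1−X) = 1.080 kmol/m³.
Both paths are first order in M, so the instantaneous fraction to N is constant: dC_N/d(−C_M) = k₁/(k₁+k₂) = 0.1037.
C_N = 0.1037·(C_{M0}−C_M) = 0.1037×4.790 = 0.497 kmol/m³.

0.497 kmol/m³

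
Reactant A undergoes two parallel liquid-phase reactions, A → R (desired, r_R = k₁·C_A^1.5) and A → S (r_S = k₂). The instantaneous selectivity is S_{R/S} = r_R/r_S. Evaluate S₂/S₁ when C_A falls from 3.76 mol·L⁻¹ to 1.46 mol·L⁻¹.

0.242

S_{R/S} = (k₁/k₂)·C_A^1.5, so S₂/S₁ = (C_{A,2}/C_{A,1})^1.5.
= (1.46/3.76)^1.5 = (0.3883)^1.5 = 0.242.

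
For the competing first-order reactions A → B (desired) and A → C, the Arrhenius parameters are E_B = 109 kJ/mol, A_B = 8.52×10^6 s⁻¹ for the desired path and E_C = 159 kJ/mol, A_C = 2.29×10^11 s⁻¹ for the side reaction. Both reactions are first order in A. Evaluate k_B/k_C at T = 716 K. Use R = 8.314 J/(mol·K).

k_B/k_C = (A_B/A_C)·exp[−(E_B−E_C)/(RT)] = (A_B/A_C)·exp[(E_C−E_B)/(RT)].
(E_C−E_B)/(RT) = (159−109)×10³/(8.314×716) = 50000/5953 = 8.399.
k_B/k_C = (8.52×10^6/2.29×10^11)·exp(8.399) = 3.721×10^-5 × 4444 = 0.165.

0.165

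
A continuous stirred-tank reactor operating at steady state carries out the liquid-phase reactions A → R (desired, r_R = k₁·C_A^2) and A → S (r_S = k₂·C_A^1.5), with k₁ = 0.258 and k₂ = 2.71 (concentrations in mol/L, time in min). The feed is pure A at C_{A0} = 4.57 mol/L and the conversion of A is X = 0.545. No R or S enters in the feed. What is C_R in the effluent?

0.301 mol/L

Exit C_A = C_{A0}(1−X) = 4.57×0.455 = 2.079 mol/L.
In a CSTR the entire volume is at exit conditions, so r_R = 0.258×2.079^2 = 1.116 and r_S = 2.71×2.079^1.5 = 8.126.
Fraction of consumed A going to R: r_R/(r_R+r_S) = 0.1207.
C_R = 0.1207·C_{A0}·X = 0.1207×4.57×0.545 = 0.301 mol/L.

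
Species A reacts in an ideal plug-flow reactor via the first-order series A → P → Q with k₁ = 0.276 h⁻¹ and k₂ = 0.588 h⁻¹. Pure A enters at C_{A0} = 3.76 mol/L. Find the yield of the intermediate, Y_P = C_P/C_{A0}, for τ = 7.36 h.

0.104

For first-order series with pure A initially, C_P(τ) = k₁C_{A0}/(k₂−k₁)·(e^(−k₁τ) − e^(−k₂τ)).
e^(−k₁τ) = e^(−0.276×7.36) = e^(−2.031) = 0.1312; e^(−k₂τ) = e^(−4.328) = 0.01320.
C_P = 0.276×3.76/(0.588−0.276) × (0.1312−0.01320) = 3.326×0.1180 = 0.3923 mol/L.
Y_P = C_P/C_{A0} = 0.3923/3.76 = 0.104.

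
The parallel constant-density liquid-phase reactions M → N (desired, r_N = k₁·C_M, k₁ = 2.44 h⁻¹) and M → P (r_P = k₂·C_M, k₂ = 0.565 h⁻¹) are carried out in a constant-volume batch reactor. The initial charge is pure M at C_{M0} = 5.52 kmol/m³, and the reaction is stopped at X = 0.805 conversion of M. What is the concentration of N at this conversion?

C_M = C_{M0}(1−X) = 1.076 kmol/m³.
Both paths are first order in M, so the instantaneous fraction to N is constant: dC_N/d(−C_M) = k₁/(k₁+k₂) = 0.8120.
C_N = 0.8120·(C_{M0}−C_M) = 0.8120×4.444 = 3.61 kmol/m³.

3.61 kmol/m³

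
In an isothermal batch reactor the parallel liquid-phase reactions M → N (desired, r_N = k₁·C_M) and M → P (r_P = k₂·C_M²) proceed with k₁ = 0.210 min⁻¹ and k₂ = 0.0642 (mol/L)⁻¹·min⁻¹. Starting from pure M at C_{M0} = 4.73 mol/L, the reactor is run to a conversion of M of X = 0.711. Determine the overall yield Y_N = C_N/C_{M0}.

0.377

C_M = C_{M0}(1−X) = 1.367 mol/L.
Along a PFR/batch, dC_N/dC_M = −r_N/(r_N+r_P) = −k₁/(k₁+k₂·C_M).
Integrating from C_{M0} to C_M: C_N = (0.210/0.0642)·ln[(0.210+0.0642·4.73)/(0.210+0.0642·1.37)] = 3.271·ln(0.5137/0.2978) = 1.784 mol/L.
Y_N = C_N/C_{M0} = 1.784/4.73 = 0.377.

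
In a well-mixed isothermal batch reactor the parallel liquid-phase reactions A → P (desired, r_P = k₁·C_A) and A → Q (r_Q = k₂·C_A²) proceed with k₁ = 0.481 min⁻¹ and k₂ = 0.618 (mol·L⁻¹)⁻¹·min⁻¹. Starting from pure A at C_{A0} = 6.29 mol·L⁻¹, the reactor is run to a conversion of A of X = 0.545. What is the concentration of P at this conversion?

0.516 mol·L⁻¹

C_A = C_{A0}(1−X) = 2.862 mol·L⁻¹.
Along a PFR/batch, dC_P/dC_A = −r_P/(r_P+r_Q) = −k₁/(k₁+k₂·C_A).
Integrating from C_{A0} to C_A: C_P = (0.481/0.618)·ln[(0.481+0.618·6.29)/(0.481+0.618·2.86)] = 0.7783·ln(4.368/2.250) = 0.5165 mol·L⁻¹.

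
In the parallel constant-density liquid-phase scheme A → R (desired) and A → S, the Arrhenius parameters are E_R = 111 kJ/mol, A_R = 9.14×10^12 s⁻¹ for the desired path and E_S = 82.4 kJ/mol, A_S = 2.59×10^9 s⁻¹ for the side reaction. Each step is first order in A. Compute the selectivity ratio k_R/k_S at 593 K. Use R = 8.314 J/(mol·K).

10.7

k_R/k_S = (A_R/A_S)·exp[−(E_R−E_S)/(RT)] = (A_R/A_S)·exp[(E_S−E_R)/(RT)].
(E_S−E_R)/(RT) = (82.4−111)×10³/(8.314×593) = -28600/4930 = -5.801.
k_R/k_S = (9.14×10^12/2.59×10^9)·exp(-5.801) = 3529 × 0.003025 = 10.7.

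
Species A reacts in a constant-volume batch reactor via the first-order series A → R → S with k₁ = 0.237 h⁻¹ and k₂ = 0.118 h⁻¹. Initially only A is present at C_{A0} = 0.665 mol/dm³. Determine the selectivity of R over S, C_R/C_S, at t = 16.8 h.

For first-order series with pure A initially, C_R(t) = k₁C_{A0}/(k₂−k₁)·(e^(−k₁t) − e^(−k₂t)).
e^(−k₁t) = e^(−0.237×16.8) = e^(−3.982) = 0.01866; e^(−k₂t) = e^(−1.982) = 0.1377.
C_R = 0.237×0.665/(0.118−0.237) × (0.01866−0.1377) = (-1.324)×(-0.1191) = 0.1577 mol/dm³.
C_A = C_{A0}e^(−k₁t) = 0.01241 mol/dm³, so C_S = C_{A0}−C_A−C_R = 0.4949 mol/dm³; C_R/C_S = 0.319.

0.319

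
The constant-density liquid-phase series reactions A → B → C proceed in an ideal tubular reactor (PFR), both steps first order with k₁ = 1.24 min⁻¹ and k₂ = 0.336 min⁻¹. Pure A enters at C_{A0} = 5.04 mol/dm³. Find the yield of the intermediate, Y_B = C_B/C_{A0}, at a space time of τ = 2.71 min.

0.504

For first-order series with pure A initially, C_B(τ) = k₁C_{A0}/(k₂−k₁)·(e^(−k₁τ) − e^(−k₂τ)).
e^(−k₁τ) = e^(−1.24×2.71) = e^(−3.360) = 0.03472; e^(−k₂τ) = e^(−0.9106) = 0.4023.
C_B = 1.24×5.04/(0.336−1.24) × (0.03472−0.4023) = (-6.913)×(-0.3676) = 2.541 mol/dm³.
Y_B = C_B/C_{A0} = 2.541/5.04 = 0.504.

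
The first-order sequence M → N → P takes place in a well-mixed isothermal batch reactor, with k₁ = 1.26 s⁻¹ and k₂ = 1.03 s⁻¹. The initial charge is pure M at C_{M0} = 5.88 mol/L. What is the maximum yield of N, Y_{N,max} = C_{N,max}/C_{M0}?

0.406

For a first-order series the maximum intermediate yield is C_{N,max}/C_{M0} = (k₁/k₂)^[k₂/(k₂−k₁)].
= (1.26/1.03)^(1.03/(1.03−1.26)) = (1.223)^(-4.478) = 0.4055.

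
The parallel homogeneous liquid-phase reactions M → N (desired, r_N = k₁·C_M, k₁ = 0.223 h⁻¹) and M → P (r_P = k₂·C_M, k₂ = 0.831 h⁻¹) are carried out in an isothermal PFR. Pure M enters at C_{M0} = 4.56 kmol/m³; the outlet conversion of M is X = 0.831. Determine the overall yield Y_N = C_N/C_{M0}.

0.176

C_M = C_{M0}(1−X) = 0.7706 kmol/m³.
Both paths are first order in M, so the instantaneous fraction to N is constant: dC_N/d(−C_M) = k₁/(k₁+k₂) = 0.2116.
C_N = 0.2116·(C_{M0}−C_M) = 0.2116×3.789 = 0.802 kmol/m³.
Y_N = C_N/C_{M0} = 0.8017/4.56 = 0.176.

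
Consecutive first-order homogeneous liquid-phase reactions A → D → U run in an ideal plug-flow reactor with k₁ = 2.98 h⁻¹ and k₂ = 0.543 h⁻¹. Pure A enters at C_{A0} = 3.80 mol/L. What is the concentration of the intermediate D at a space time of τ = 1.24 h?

For first-order series with pure A initially, C_D(τ) = k₁C_{A0}/(k₂−k₁)·(e^(−k₁τ) − e^(−k₂τ)).
e^(−k₁τ) = e^(−2.98×1.24) = e^(−3.695) = 0.02484; e^(−k₂τ) = e^(−0.6733) = 0.5100.
C_D = 2.98×3.80/(0.543−2.98) × (0.02484−0.5100) = (-4.647)×(-0.4852) = 2.254 mol/L.

2.25 mol/L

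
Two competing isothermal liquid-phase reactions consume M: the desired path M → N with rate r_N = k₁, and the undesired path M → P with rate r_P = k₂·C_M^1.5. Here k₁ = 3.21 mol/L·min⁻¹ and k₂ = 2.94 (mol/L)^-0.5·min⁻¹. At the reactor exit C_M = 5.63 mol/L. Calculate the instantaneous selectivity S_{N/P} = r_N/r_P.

0.0817

S_{N/P} = r_N/r_P = (k₁)/(k₂·C_M^1.5) = (k₁/k₂)·C_M^-1.5.
= (3.21) / (2.94×5.630^1.5) = 3.210/39.27 = 0.0817.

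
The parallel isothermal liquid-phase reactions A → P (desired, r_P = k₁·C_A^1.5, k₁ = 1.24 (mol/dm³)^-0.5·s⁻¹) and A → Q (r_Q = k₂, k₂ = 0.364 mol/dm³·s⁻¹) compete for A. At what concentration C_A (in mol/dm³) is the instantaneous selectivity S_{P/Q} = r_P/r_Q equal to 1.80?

0.654 mol/dm³

S_{P/Q} = (k₁/k₂)·C_A^1.5 ⇒ C_A = (S·k₂/k₁)^(1/1.5).
= (1.80×0.364/1.24)^(0.6667) = (0.5284)^(0.6667) = 0.654 mol/dm³.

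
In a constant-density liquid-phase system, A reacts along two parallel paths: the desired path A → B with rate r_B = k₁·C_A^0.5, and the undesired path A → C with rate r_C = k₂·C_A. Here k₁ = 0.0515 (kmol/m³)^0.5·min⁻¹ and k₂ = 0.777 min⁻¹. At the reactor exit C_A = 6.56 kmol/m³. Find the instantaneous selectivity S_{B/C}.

S_{B/C} = r_B/r_C = (k₁·C_A^0.5)/(k₂·C_A) = (k₁/k₂)·C_A^-0.5.
= (0.0515×6.560^0.5) / (0.777×6.560) = 0.1319/5.097 = 0.0259.

0.0259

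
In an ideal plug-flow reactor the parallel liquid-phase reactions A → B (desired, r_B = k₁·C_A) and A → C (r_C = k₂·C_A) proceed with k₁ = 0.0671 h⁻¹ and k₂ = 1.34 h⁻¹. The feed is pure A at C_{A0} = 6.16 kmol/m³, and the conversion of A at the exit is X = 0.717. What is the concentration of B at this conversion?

C_A = C_{A0}(1−X) = 1.743 kmol/m³.
Both paths are first order in A, so the instantaneous fraction to B is constant: dC_B/d(−C_A) = k₁/(k₁+k₂) = 0.04769.
C_B = 0.04769·(C_{A0}−C_A) = 0.04769×4.417 = 0.211 kmol/m³.

0.211 kmol/m³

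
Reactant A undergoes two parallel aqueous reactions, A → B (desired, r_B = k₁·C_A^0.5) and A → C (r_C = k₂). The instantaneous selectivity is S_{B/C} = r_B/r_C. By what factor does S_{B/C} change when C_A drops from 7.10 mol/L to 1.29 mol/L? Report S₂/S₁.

0.426

S_{B/C} = (k₁/k₂)·C_A^0.5, so S₂/S₁ = (C_{A,2}/C_{A,1})^0.5.
= (1.29/7.10)^0.5 = (0.1817)^0.5 = 0.426.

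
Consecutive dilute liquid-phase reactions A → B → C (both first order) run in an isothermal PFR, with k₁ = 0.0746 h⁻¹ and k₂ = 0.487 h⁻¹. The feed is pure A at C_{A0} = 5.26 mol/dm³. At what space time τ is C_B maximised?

4.55 h

The intermediate peaks when r₁ = r₂, i.e. k₁e^(−k₁τ) = k₂e^(−k₂τ), giving τ_opt = ln(k₂/k₁)/(k₂−k₁).
= ln(0.487/0.0746)/(0.487−0.0746) = ln(6.528)/0.4124 = 1.876/0.4124 = 4.55 h.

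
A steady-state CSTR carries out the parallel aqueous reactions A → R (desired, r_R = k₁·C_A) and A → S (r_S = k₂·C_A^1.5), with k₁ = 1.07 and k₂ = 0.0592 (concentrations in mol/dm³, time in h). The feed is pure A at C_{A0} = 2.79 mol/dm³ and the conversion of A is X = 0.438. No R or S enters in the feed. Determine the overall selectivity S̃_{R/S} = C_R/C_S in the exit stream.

Exit C_A = C_{A0}(1−X) = 2.79×0.562 = 1.568 mol/dm³.
In a CSTR the entire volume is at exit conditions, so r_R = 1.07×1.568 = 1.678 and r_S = 0.0592×1.568^1.5 = 0.1162.
Overall selectivity = C_R/C_S = r_Rτ/(r_Sτ) = r_R/r_S = 14.4.

14.4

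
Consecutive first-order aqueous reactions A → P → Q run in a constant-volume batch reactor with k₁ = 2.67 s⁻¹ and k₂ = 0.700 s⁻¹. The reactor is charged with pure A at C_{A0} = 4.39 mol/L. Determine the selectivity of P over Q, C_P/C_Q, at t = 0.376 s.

6.16

For first-order series with pure A initially, C_P(t) = k₁C_{A0}/(k₂−k₁)·(e^(−k₁t) − e^(−k₂t)).
e^(−k₁t) = e^(−2.67×0.376) = e^(−1.004) = 0.3664; e^(−k₂t) = e^(−0.2632) = 0.7686.
C_P = 2.67×4.39/(0.700−2.67) × (0.3664−0.7686) = (-5.950)×(-0.4021) = 2.393 mol/L.
C_A = C_{A0}e^(−k₁t) = 1.609 mol/L, so C_Q = C_{A0}−C_A−C_P = 0.3886 mol/L; C_P/C_Q = 6.16.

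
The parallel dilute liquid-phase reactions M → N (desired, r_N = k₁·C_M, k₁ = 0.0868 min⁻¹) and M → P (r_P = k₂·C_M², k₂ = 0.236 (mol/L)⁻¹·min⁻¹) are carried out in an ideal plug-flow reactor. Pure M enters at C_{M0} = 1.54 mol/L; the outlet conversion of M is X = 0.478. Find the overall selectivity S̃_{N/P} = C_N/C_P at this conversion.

C_M = C_{M0}(1−X) = 0.8039 mol/L.
Along a PFR/batch, dC_N/dC_M = −r_N/(r_N+r_P) = −k₁/(k₁+k₂·C_M).
Integrating from C_{M0} to C_M: C_N = (0.0868/0.236)·ln[(0.0868+0.236·1.54)/(0.0868+0.236·0.804)] = 0.3678·ln(0.4502/0.2765) = 0.1793 mol/L.
C_P = (C_{M0}−C_M)−C_N = 0.5568 mol/L; S̃_{N/P} = 0.1793/0.5568 = 0.322.

0.322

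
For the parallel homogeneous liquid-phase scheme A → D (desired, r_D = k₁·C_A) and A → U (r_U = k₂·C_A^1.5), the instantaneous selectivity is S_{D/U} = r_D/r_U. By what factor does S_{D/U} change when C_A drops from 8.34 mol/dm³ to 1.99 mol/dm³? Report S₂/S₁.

S_{D/U} = (k₁/k₂)·C_A^-0.5, so S₂/S₁ = (C_{A,2}/C_{A,1})^-0.5.
= (1.99/8.34)^(-0.5) = (0.2386)^(-0.5) = 2.05.

2.05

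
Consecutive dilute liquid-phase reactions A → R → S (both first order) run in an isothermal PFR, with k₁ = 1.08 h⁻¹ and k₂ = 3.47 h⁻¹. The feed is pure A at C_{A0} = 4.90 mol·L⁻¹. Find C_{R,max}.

At the optimum, C_{R,max}/C_{A0} = (k₁/k₂)^[k₂/(k₂−k₁)].
= (1.08/3.47)^(3.47/(3.47−1.08)) = (0.3112)^(1.452) = 0.1837.
C_{R,max} = 0.1837×4.90 = 0.900 mol·L⁻¹.

0.900 mol·L⁻¹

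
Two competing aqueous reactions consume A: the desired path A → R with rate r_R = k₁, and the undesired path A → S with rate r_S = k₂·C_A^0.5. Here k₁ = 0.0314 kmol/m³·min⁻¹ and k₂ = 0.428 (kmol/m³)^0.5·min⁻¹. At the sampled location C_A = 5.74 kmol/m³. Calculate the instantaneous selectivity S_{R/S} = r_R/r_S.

0.0306

S_{R/S} = r_R/r_S = (k₁)/(k₂·C_A^0.5) = (k₁/k₂)·C_A^-0.5.
= (0.0314) / (0.428×5.740^0.5) = 0.03140/1.025 = 0.0306.
The undesired path is higher order in A, so low C_A (CSTR or dilute feed) favours R.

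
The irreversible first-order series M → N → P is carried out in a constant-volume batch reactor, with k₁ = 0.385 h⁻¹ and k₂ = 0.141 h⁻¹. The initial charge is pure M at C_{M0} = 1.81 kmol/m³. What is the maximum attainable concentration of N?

At the optimum, C_{N,max}/C_{M0} = (k₁/k₂)^[k₂/(k₂−k₁)].
= (0.385/0.141)^(0.141/(0.141−0.385)) = (2.730)^(-0.5779) = 0.5596.
C_{N,max} = 0.5596×1.81 = 1.01 kmol/m³.

1.01 kmol/m³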